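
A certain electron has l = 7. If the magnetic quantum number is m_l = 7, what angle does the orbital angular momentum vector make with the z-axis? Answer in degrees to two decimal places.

|L| = √(l(l+1)) ℏ = 2√14 ℏ.
L_z = m_l ℏ = 7ℏ.
cos θ = L_z/|L| = 7/√56, so θ ≈ 20.70°.

θ ≈ 20.70°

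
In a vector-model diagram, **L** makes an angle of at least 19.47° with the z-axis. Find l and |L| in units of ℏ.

l = 8, |L| = 6√2 ℏ ≈ 8.485ℏ

cos²θ_min = l/(l+1) = 0.8889.
l = cos²θ/sin²θ ≈ 8.
Then |L| = ℏ√(8·9) = 6√2 ℏ.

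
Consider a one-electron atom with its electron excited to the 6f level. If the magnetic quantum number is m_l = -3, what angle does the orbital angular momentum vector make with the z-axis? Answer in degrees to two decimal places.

The 6f level has l = 3.
|L|² = l(l+1)ℏ² = 12ℏ², so |L| = 2√3 ℏ.
L_z = m_l ℏ = −3ℏ.
cos θ = L_z/|L| = -3/√12, so θ ≈ 150.00°.

θ ≈ 150.00°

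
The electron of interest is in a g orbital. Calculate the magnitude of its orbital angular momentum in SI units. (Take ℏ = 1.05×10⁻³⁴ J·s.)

|L| = 4.70×10⁻³⁴ J·s

A g state has l = 4.
|L| = ℏ√(l(l+1)) = ℏ√(4·5) = 2√5 ℏ
Numerically, |L| = 4.472 × (1.05×10⁻³⁴ J·s) = 4.70×10⁻³⁴ J·s.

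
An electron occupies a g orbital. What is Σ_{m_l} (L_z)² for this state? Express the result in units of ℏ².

Σ(L_z)² = 60 ℏ²

A g state has l = 4.
The allowed m_l values are -4, -3, -2, -1, 0, 1, 2, 3, 4.
Σ m_l² = 2·(1 + 4 + 9 + 16) = 60.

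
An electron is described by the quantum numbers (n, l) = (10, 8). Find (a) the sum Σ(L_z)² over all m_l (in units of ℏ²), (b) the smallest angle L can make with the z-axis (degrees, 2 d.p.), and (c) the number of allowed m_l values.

Σ m_l² = 408, so Σ(L_z)² = 408 ℏ².
cos θ_min = 8/√72, so θ_min ≈ 19.47°.
There are 2l+1 = 17 values of m_l.

Σ(L_z)² = 408 ℏ²; θ_min ≈ 19.47°; 17 values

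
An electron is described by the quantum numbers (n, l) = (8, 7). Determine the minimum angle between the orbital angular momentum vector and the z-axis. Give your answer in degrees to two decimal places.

θ_min ≈ 20.70°

|L| = ℏ√(l(l+1)) = 2√14 ℏ.
The smallest angle corresponds to the largest L_z, i.e. m_l = l = 7, giving L_z = 7ℏ.
cos θ_min = 7/√56, so θ_min ≈ 20.70°.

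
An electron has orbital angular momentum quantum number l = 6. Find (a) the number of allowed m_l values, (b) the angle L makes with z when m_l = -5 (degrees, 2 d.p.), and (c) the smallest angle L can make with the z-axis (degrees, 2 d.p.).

13 values; θ(m_l=-5) ≈ 140.49°; θ_min ≈ 22.21°

There are 2l+1 = 13 values of m_l.
For m_l = -5: cos θ = -5/√42, θ ≈ 140.49°.
cos θ_min = 6/√42, so θ_min ≈ 22.21°.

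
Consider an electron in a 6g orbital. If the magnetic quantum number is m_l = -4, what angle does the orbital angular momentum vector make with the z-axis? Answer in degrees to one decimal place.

6g means n = 6, l = 4.
|L|² = l(l+1)ℏ² = 20ℏ², so |L| = 2√5 ℏ.
L_z = m_l ℏ = −4ℏ.
cos θ = L_z/|L| = -4/√20, so θ ≈ 153.4°.

θ ≈ 153.4°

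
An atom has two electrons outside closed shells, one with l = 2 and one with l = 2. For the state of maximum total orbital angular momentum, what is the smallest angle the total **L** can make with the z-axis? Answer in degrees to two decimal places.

θ_min ≈ 26.57°

Angular momentum addition gives L = |l₁ − l₂|, …, l₁ + l₂.
Allowed values: L = 0, 1, 2, 3, 4.
The maximum is L = 4, with |L_tot| = ℏ√(4·5) = 2√5 ℏ.
The minimum angle with z is arccos(4/√20) ≈ 26.57°.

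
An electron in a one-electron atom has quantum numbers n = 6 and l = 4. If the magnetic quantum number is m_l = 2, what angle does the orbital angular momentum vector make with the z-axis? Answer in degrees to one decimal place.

|L| = √(l(l+1)) ℏ = 2√5 ℏ.
L_z = m_l ℏ = 2ℏ.
cos θ = L_z/|L| = 2/√20, so θ ≈ 63.4°.

θ ≈ 63.4°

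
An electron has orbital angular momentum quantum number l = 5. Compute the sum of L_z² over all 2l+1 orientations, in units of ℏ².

Σ(L_z)² = 110 ℏ²

m_l runs from −5 to 5, i.e. {-5, -4, -3, -2, -1, 0, 1, 2, 3, 4, 5}.
Σ m_l² = 2·(1 + 4 + 9 + 16 + 25) = 110.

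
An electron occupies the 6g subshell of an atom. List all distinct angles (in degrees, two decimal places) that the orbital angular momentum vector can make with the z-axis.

6g means n = 6, l = 4.
|L| = √(l(l+1)) ℏ = 2√5 ℏ.
cos θ = m_l/√20 for each m_l ∈ {-4, -3, -2, -1, 0, 1, 2, 3, 4}.

θ ∈ {26.57°, 47.87°, 63.43°, 77.08°, 90.00°, 102.92°, 116.57°, 132.13°, 153.43°}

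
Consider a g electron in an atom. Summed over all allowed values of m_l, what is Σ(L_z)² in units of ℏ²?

A g state has l = 4.
The allowed m_l values are -4, -3, -2, -1, 0, 1, 2, 3, 4.
Summing m² from −4 to 4: Σ m_l² = 60.

Σ(L_z)² = 60 ℏ²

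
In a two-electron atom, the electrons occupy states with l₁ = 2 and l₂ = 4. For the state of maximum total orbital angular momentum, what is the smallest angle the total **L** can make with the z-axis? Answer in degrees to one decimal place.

The total orbital quantum number L ranges from |l₁ − l₂| to l₁ + l₂ in integer steps.
L ∈ {2, 3, 4, 5, 6}.
The maximum is L = 6, with |L_tot| = ℏ√(6·7) = √42 ℏ.
The minimum angle with z is arccos(6/√42) ≈ 22.2°.

θ_min ≈ 22.2°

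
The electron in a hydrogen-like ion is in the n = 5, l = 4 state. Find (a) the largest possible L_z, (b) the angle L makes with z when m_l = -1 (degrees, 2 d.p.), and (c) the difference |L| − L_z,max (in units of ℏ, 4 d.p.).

L_z,max = lℏ = 4ℏ.
For m_l = -1: cos θ = -1/√20, θ ≈ 102.92°.
|L| − L_z,max = (2√5 − 4)ℏ ≈ 0.4721ℏ.

L_z,max = 4ℏ; θ(m_l=-1) ≈ 102.92°; |L|−L_z,max ≈ 0.4721ℏ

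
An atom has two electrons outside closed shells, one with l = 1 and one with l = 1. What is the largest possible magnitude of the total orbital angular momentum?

The total orbital quantum number L ranges from |l₁ − l₂| to l₁ + l₂ in integer steps.
L ∈ {0, 1, 2}.
The largest magnitude corresponds to L = 2: |L_tot| = ℏ√(2·3) = √6 ℏ.

|L_tot|_max = √6 ℏ ≈ 2.449ℏ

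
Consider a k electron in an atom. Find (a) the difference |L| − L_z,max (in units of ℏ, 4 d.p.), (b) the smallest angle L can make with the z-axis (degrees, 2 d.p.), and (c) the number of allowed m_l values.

|L|−L_z,max ≈ 0.4833ℏ; θ_min ≈ 20.70°; 15 values

For a k orbital, l = 7.
|L| − L_z,max = (2√14 − 7)ℏ ≈ 0.4833ℏ.
cos θ_min = 7/√56, so θ_min ≈ 20.70°.
There are 2l+1 = 15 values of m_l.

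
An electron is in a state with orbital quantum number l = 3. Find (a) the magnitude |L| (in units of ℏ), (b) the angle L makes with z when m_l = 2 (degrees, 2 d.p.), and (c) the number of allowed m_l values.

|L| = 2√3 ℏ ≈ 3.464ℏ; θ(m_l=2) ≈ 54.74°; 7 values

|L| = ℏ√(3·4) = 2√3 ℏ ≈ 3.464ℏ.
For m_l = 2: cos θ = 2/√12, θ ≈ 54.74°.
There are 2l+1 = 7 values of m_l.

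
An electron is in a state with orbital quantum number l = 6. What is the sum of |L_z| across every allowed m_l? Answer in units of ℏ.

Σ|L_z| = 42 ℏ

The allowed m_l values are -6, -5, -4, -3, -2, -1, 0, 1, 2, 3, 4, 5, 6.
Σ|m_l| = 2(1+2+…+6) = 42.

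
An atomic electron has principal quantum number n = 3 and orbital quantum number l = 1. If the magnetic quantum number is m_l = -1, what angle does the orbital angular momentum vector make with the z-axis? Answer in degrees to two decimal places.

θ ≈ 135.00°

|L| = ℏ√(l(l+1)) = √2 ℏ.
L_z = m_l ℏ = −1ℏ.
cos θ = L_z/|L| = -1/√2, so θ ≈ 135.00°.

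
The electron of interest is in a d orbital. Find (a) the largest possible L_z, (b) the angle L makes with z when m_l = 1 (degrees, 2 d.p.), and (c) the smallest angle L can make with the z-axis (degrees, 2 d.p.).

D corresponds to l = 2.
L_z,max = lℏ = 2ℏ.
For m_l = 1: cos θ = 1/√6, θ ≈ 65.91°.
cos θ_min = 2/√6, so θ_min ≈ 35.26°.

L_z,max = 2ℏ; θ(m_l=1) ≈ 65.91°; θ_min ≈ 35.26°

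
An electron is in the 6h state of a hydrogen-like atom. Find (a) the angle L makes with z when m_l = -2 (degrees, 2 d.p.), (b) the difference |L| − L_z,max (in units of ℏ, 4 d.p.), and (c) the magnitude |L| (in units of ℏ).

For 6h, l = 5.
For m_l = -2: cos θ = -2/√30, θ ≈ 111.42°.
|L| − L_z,max = (√30 − 5)ℏ ≈ 0.4772ℏ.
|L| = ℏ√(5·6) = √30 ℏ ≈ 5.477ℏ.

θ(m_l=-2) ≈ 111.42°; |L|−L_z,max ≈ 0.4772ℏ; |L| = √30 ℏ ≈ 5.477ℏ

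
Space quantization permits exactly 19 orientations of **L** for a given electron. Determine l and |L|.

19 = 2l + 1, so l = (19−1)/2 = 9.
|L| = ℏ√(l(l+1)) = ℏ√(9·10) = 3√10 ℏ.

l = 9, |L| = 3√10 ℏ ≈ 9.487ℏ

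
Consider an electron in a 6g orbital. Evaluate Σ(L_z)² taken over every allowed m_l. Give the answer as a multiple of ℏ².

6g means n = 6, l = 4.
m_l ∈ {-4, -3, -2, -1, 0, 1, 2, 3, 4}.
Σ m_l² = l(l+1)(2l+1)/3 = 4·5·9/3 = 60.

Σ(L_z)² = 60 ℏ²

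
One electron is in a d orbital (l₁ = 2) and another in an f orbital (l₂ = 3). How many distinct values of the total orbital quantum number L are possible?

The total orbital quantum number L ranges from |l₁ − l₂| to l₁ + l₂ in integer steps.
So L can be 1, 2, 3, 4, 5.
That is 5 values.

5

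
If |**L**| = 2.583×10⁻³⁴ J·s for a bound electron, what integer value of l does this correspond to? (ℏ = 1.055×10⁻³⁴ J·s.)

|L|/ℏ = (2.583×10⁻³⁴)/(1.055×10⁻³⁴) ≈ 2.448.
(|L|/ℏ)² = l(l+1) ≈ 5.99 ⇒ l = 2.

l = 2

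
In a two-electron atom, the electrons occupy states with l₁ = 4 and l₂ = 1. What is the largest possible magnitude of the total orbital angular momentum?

|L_tot|_max = √30 ℏ ≈ 5.477ℏ

The total orbital quantum number L ranges from |l₁ − l₂| to l₁ + l₂ in integer steps.
Allowed values: L = 3, 4, 5.
The largest magnitude corresponds to L = 5: |L_tot| = ℏ√(5·6) = √30 ℏ.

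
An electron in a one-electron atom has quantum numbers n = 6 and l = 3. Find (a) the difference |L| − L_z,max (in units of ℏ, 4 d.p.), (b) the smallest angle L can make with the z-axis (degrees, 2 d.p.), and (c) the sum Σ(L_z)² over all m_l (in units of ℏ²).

|L|−L_z,max ≈ 0.4641ℏ; θ_min ≈ 30.00°; Σ(L_z)² = 28 ℏ²

|L| − L_z,max = (2√3 − 3)ℏ ≈ 0.4641ℏ.
cos θ_min = 3/√12, so θ_min ≈ 30.00°.
Σ m_l² = 28, so Σ(L_z)² = 28 ℏ².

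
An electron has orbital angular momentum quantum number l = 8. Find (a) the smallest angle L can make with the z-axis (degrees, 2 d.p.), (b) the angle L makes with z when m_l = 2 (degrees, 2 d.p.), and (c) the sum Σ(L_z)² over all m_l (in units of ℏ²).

θ_min ≈ 19.47°; θ(m_l=2) ≈ 76.37°; Σ(L_z)² = 408 ℏ²

cos θ_min = 8/√72, so θ_min ≈ 19.47°.
For m_l = 2: cos θ = 2/√72, θ ≈ 76.37°.
Σ m_l² = 408, so Σ(L_z)² = 408 ℏ².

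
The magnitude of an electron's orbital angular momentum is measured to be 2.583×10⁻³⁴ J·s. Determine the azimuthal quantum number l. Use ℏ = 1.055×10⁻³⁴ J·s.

In units of ℏ, |L| ≈ 2.448.
Set l(l+1) = 5.99; the integer solution is l = 2.

l = 2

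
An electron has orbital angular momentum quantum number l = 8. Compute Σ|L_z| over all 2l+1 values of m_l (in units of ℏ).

Σ|L_z| = 72 ℏ

m_l ∈ {-8, -7, -6, -5, -4, -3, -2, -1, 0, 1, 2, 3, 4, 5, 6, 7, 8}.
Σ|m_l| = l(l+1) = 72.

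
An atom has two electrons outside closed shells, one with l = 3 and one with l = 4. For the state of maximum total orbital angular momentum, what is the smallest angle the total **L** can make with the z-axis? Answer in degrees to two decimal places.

By the triangle rule, |l₁ − l₂| ≤ L ≤ l₁ + l₂.
L ∈ {1, 2, 3, 4, 5, 6, 7}.
The maximum is L = 7, with |L_tot| = ℏ√(7·8) = 2√14 ℏ.
The minimum angle with z is arccos(7/√56) ≈ 20.70°.

θ_min ≈ 20.70°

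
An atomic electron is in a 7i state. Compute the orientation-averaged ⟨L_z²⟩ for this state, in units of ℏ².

⟨L_z²⟩ = 14 ℏ²

The 7i subshell has l = 6.
The allowed m_l values are -6, -5, -4, -3, -2, -1, 0, 1, 2, 3, 4, 5, 6.
Average of L_z² over 13 states: 182/13 ℏ² = 14 ℏ².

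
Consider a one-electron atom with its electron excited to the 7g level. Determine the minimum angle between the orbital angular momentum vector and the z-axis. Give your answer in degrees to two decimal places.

θ_min ≈ 26.57°

The 7g level has l = 4.
|L| = ℏ√(l(l+1)) = 2√5 ℏ.
The smallest angle corresponds to the largest L_z, i.e. m_l = l = 4, giving L_z = 4ℏ.
cos θ_min = 4/√20, so θ_min ≈ 26.57°.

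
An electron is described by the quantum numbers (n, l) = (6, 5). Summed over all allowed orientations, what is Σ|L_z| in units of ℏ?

The allowed m_l values are -5, -4, -3, -2, -1, 0, 1, 2, 3, 4, 5.
Σ|m_l| = 2·5(5+1)/2 = 30.

Σ|L_z| = 30 ℏ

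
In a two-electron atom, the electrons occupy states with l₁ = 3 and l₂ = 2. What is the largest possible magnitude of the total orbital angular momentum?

|L_tot|_max = √30 ℏ ≈ 5.477ℏ

The total orbital quantum number L ranges from |l₁ − l₂| to l₁ + l₂ in integer steps.
L ∈ {1, 2, 3, 4, 5}.
The largest magnitude corresponds to L = 5: |L_tot| = ℏ√(5·6) = √30 ℏ.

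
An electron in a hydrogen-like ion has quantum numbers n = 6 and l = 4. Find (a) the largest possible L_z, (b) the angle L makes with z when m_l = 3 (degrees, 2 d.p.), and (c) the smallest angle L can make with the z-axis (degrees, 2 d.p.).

L_z,max = lℏ = 4ℏ.
For m_l = 3: cos θ = 3/√20, θ ≈ 47.87°.
cos θ_min = 4/√20, so θ_min ≈ 26.57°.

L_z,max = 4ℏ; θ(m_l=3) ≈ 47.87°; θ_min ≈ 26.57°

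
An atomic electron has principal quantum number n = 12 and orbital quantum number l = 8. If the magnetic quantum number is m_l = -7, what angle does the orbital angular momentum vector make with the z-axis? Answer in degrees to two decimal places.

|L| = √(l(l+1)) ℏ = 6√2 ℏ.
L_z = m_l ℏ = −7ℏ.
cos θ = L_z/|L| = -7/√72, so θ ≈ 145.58°.

θ ≈ 145.58°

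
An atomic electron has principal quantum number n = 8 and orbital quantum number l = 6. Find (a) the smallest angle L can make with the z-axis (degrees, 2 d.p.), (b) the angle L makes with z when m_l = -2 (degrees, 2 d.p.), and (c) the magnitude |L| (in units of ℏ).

θ_min ≈ 22.21°; θ(m_l=-2) ≈ 107.98°; |L| = √42 ℏ ≈ 6.481ℏ

cos θ_min = 6/√42, so θ_min ≈ 22.21°.
For m_l = -2: cos θ = -2/√42, θ ≈ 107.98°.
|L| = ℏ√(6·7) = √42 ℏ ≈ 6.481ℏ.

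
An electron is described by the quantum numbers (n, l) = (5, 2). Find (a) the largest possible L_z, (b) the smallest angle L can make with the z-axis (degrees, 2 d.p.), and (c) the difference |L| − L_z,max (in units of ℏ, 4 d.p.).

L_z,max = 2ℏ; θ_min ≈ 35.26°; |L|−L_z,max ≈ 0.4495ℏ

L_z,max = lℏ = 2ℏ.
cos θ_min = 2/√6, so θ_min ≈ 35.26°.
|L| − L_z,max = (√6 − 2)ℏ ≈ 0.4495ℏ.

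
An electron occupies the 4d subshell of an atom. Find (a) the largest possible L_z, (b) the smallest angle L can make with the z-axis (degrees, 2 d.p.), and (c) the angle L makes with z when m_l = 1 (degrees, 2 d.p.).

L_z,max = 2ℏ; θ_min ≈ 35.26°; θ(m_l=1) ≈ 65.91°

The 4d subshell has l = 2.
L_z,max = lℏ = 2ℏ.
cos θ_min = 2/√6, so θ_min ≈ 35.26°.
For m_l = 1: cos θ = 1/√6, θ ≈ 65.91°.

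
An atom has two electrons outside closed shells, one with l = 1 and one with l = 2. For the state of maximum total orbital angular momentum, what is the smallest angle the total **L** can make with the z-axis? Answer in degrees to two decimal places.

θ_min ≈ 30.00°

The total orbital quantum number L ranges from |l₁ − l₂| to l₁ + l₂ in integer steps.
Allowed values: L = 1, 2, 3.
The maximum is L = 3, with |L_tot| = ℏ√(3·4) = 2√3 ℏ.
The minimum angle with z is arccos(3/√12) ≈ 30.00°.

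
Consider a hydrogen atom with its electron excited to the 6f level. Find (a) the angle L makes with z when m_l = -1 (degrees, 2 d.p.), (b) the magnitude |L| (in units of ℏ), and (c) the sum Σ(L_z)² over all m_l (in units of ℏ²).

θ(m_l=-1) ≈ 106.78°; |L| = 2√3 ℏ ≈ 3.464ℏ; Σ(L_z)² = 28 ℏ²

The 6f level has l = 3.
For m_l = -1: cos θ = -1/√12, θ ≈ 106.78°.
|L| = ℏ√(3·4) = 2√3 ℏ ≈ 3.464ℏ.
Σ m_l² = 28, so Σ(L_z)² = 28 ℏ².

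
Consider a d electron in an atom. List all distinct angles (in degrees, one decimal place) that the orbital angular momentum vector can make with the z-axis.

A d state has l = 2.
|L|² = l(l+1)ℏ² = 6ℏ², so |L| = √6 ℏ.
cos θ = m_l/√6 for each m_l ∈ {-2, -1, 0, 1, 2}.

θ ∈ {35.3°, 65.9°, 90.0°, 114.1°, 144.7°}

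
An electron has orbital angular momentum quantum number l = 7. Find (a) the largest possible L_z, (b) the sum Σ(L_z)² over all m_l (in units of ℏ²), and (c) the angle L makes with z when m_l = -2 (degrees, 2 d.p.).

L_z,max = 7ℏ; Σ(L_z)² = 280 ℏ²; θ(m_l=-2) ≈ 105.50°

L_z,max = lℏ = 7ℏ.
Σ m_l² = 280, so Σ(L_z)² = 280 ℏ².
For m_l = -2: cos θ = -2/√56, θ ≈ 105.50°.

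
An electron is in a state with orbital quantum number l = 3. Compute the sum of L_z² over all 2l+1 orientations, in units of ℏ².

Σ(L_z)² = 28 ℏ²

m_l runs from −3 to 3, i.e. {-3, -2, -1, 0, 1, 2, 3}.
Σ m_l² = l(l+1)(2l+1)/3 = 3·4·7/3 = 28.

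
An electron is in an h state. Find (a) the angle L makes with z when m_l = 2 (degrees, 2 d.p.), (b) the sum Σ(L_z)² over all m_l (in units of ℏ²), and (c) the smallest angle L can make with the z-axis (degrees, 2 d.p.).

θ(m_l=2) ≈ 68.58°; Σ(L_z)² = 110 ℏ²; θ_min ≈ 24.09°

The letter h corresponds to l = 5.
For m_l = 2: cos θ = 2/√30, θ ≈ 68.58°.
Σ m_l² = 110, so Σ(L_z)² = 110 ℏ².
cos θ_min = 5/√30, so θ_min ≈ 24.09°.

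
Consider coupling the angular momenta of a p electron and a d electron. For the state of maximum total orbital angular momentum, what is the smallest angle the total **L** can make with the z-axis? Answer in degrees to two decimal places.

By the triangle rule, |l₁ − l₂| ≤ L ≤ l₁ + l₂.
Allowed values: L = 1, 2, 3.
The maximum is L = 3, with |L_tot| = ℏ√(3·4) = 2√3 ℏ.
The minimum angle with z is arccos(3/√12) ≈ 30.00°.

θ_min ≈ 30.00°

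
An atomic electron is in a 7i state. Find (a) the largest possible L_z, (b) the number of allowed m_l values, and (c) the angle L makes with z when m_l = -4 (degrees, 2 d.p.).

For 7i, l = 6.
L_z,max = lℏ = 6ℏ.
There are 2l+1 = 13 values of m_l.
For m_l = -4: cos θ = -4/√42, θ ≈ 128.11°.

L_z,max = 6ℏ; 13 values; θ(m_l=-4) ≈ 128.11°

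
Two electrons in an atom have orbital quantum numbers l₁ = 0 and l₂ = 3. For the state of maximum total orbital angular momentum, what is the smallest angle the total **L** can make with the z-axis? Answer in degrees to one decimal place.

The total orbital quantum number L ranges from |l₁ − l₂| to l₁ + l₂ in integer steps.
So L can be 3.
The maximum is L = 3, with |L_tot| = ℏ√(3·4) = 2√3 ℏ.
The minimum angle with z is arccos(3/√12) ≈ 30.0°.

θ_min ≈ 30.0°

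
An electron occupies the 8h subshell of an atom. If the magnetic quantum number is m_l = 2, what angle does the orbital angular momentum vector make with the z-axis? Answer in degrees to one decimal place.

θ ≈ 68.6°

The 8h subshell has l = 5.
|L| = ℏ√(l(l+1)) = √30 ℏ.
L_z = m_l ℏ = 2ℏ.
cos θ = L_z/|L| = 2/√30, so θ ≈ 68.6°.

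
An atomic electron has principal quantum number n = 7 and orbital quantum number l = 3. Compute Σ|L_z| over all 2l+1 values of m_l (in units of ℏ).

Σ|L_z| = 12 ℏ

m_l ∈ {-3, -2, -1, 0, 1, 2, 3}.
Σ|m_l| = l(l+1) = 12.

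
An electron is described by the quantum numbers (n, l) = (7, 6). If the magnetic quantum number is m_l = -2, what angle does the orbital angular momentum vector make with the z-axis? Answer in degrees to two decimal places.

|L|² = l(l+1)ℏ² = 42ℏ², so |L| = √42 ℏ.
L_z = m_l ℏ = −2ℏ.
cos θ = L_z/|L| = -2/√42, so θ ≈ 107.98°.

θ ≈ 107.98°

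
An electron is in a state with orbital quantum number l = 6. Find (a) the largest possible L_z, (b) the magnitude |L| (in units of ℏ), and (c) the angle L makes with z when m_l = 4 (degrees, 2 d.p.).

L_z,max = 6ℏ; |L| = √42 ℏ ≈ 6.481ℏ; θ(m_l=4) ≈ 51.89°

L_z,max = lℏ = 6ℏ.
|L| = ℏ√(6·7) = √42 ℏ ≈ 6.481ℏ.
For m_l = 4: cos θ = 4/√42, θ ≈ 51.89°.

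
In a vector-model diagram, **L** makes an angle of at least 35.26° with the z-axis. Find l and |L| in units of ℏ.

l = 2, |L| = √6 ℏ ≈ 2.449ℏ

cos²θ_min = l/(l+1) = 0.6667.
Solving: l = 2.
Then |L| = ℏ√(2·3) = √6 ℏ.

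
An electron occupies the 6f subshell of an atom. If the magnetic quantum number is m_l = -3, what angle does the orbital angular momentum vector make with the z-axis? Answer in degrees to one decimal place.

θ ≈ 150.0°

The 6f subshell has l = 3.
|L|² = l(l+1)ℏ² = 12ℏ², so |L| = 2√3 ℏ.
L_z = m_l ℏ = −3ℏ.
cos θ = L_z/|L| = -3/√12, so θ ≈ 150.0°.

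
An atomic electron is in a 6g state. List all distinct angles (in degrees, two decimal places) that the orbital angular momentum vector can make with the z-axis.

θ ∈ {26.57°, 47.87°, 63.43°, 77.08°, 90.00°, 102.92°, 116.57°, 132.13°, 153.43°}

The 6g subshell has l = 4.
|L| = √(l(l+1)) ℏ = 2√5 ℏ.
cos θ = m_l/√20 for each m_l ∈ {-4, -3, -2, -1, 0, 1, 2, 3, 4}.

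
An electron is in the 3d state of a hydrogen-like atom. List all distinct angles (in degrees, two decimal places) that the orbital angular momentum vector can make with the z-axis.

θ ∈ {35.26°, 65.91°, 90.00°, 114.09°, 144.74°}

The 3d subshell has l = 2.
|L| = √(l(l+1)) ℏ = √6 ℏ.
cos θ = m_l/√6 for each m_l ∈ {-2, -1, 0, 1, 2}.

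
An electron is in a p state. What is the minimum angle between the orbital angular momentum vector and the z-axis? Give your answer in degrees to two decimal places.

θ_min ≈ 45.00°

The letter p corresponds to l = 1.
|L|² = l(l+1)ℏ² = 2ℏ², so |L| = √2 ℏ.
The smallest angle corresponds to the largest L_z, i.e. m_l = l = 1, giving L_z = 1ℏ.
cos θ_min = 1/√2, so θ_min ≈ 45.00°.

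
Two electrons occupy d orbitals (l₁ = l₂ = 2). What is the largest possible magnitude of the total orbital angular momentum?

|L_tot|_max = 2√5 ℏ ≈ 4.472ℏ

Angular momentum addition gives L = |l₁ − l₂|, …, l₁ + l₂.
So L can be 0, 1, 2, 3, 4.
The largest magnitude corresponds to L = 4: |L_tot| = ℏ√(4·5) = 2√5 ℏ.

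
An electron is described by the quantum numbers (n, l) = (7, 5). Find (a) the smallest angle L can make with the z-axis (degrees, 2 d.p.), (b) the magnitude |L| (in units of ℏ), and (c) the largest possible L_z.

θ_min ≈ 24.09°; |L| = √30 ℏ ≈ 5.477ℏ; L_z,max = 5ℏ

cos θ_min = 5/√30, so θ_min ≈ 24.09°.
|L| = ℏ√(5·6) = √30 ℏ ≈ 5.477ℏ.
L_z,max = lℏ = 5ℏ.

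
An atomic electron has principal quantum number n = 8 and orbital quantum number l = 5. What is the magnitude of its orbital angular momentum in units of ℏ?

|L| = √30 ℏ ≈ 5.477ℏ

|L| = ℏ√(l(l+1)) = ℏ√(5·6) = √30 ℏ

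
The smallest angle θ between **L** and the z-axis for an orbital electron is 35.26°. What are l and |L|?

l = 2, |L| = √6 ℏ ≈ 2.449ℏ

At minimum angle, m_l = l, so cos θ = l/√(l(l+1)); cos²θ = l/(l+1) = 0.6667.
l = cos²θ/sin²θ ≈ 2.
Then |L| = ℏ√(2·3) = √6 ℏ.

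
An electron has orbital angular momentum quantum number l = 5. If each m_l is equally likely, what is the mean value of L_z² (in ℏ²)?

⟨L_z²⟩ = 10 ℏ²

The allowed m_l values are -5, -4, -3, -2, -1, 0, 1, 2, 3, 4, 5.
Average of L_z² over 11 states: 110/11 ℏ² = 10 ℏ².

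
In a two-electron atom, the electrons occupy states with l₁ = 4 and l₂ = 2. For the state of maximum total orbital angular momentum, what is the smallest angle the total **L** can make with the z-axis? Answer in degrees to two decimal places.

The total orbital quantum number L ranges from |l₁ − l₂| to l₁ + l₂ in integer steps.
So L can be 2, 3, 4, 5, 6.
The maximum is L = 6, with |L_tot| = ℏ√(6·7) = √42 ℏ.
The minimum angle with z is arccos(6/√42) ≈ 22.21°.

θ_min ≈ 22.21°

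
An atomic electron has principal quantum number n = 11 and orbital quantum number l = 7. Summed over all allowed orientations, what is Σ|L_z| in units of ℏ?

m_l ∈ {-7, -6, -5, -4, -3, -2, -1, 0, 1, 2, 3, 4, 5, 6, 7}.
Σ|m_l| = 2·7(7+1)/2 = 56.

Σ|L_z| = 56 ℏ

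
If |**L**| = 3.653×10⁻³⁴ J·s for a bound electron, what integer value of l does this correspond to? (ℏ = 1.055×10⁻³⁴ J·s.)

|L|/ℏ = (3.653×10⁻³⁴)/(1.055×10⁻³⁴) ≈ 3.463.
Set l(l+1) = 11.99; the integer solution is l = 3.

l = 3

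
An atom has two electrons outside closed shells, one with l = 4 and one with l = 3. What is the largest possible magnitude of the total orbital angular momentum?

By the triangle rule, |l₁ − l₂| ≤ L ≤ l₁ + l₂.
Allowed values: L = 1, 2, 3, 4, 5, 6, 7.
The largest magnitude corresponds to L = 7: |L_tot| = ℏ√(7·8) = 2√14 ℏ.

|L_tot|_max = 2√14 ℏ ≈ 7.483ℏ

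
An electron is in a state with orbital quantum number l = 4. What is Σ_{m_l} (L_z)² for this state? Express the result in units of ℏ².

The allowed m_l values are -4, -3, -2, -1, 0, 1, 2, 3, 4.
Summing m² from −4 to 4: Σ m_l² = 60.

Σ(L_z)² = 60 ℏ²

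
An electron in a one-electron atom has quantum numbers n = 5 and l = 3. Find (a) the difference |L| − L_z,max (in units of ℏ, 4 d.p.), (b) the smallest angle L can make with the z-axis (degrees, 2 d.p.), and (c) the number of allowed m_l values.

|L| − L_z,max = (2√3 − 3)ℏ ≈ 0.4641ℏ.
cos θ_min = 3/√12, so θ_min ≈ 30.00°.
There are 2l+1 = 7 values of m_l.

|L|−L_z,max ≈ 0.4641ℏ; θ_min ≈ 30.00°; 7 values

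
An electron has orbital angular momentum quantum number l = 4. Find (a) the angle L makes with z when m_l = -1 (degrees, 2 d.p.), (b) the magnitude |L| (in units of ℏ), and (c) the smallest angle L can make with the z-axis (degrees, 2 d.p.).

For m_l = -1: cos θ = -1/√20, θ ≈ 102.92°.
|L| = ℏ√(4·5) = 2√5 ℏ ≈ 4.472ℏ.
cos θ_min = 4/√20, so θ_min ≈ 26.57°.

θ(m_l=-1) ≈ 102.92°; |L| = 2√5 ℏ ≈ 4.472ℏ; θ_min ≈ 26.57°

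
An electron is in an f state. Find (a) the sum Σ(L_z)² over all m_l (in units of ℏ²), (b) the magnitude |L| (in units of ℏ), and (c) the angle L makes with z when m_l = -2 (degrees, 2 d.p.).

An f state has l = 3.
Σ m_l² = 28, so Σ(L_z)² = 28 ℏ².
|L| = ℏ√(3·4) = 2√3 ℏ ≈ 3.464ℏ.
For m_l = -2: cos θ = -2/√12, θ ≈ 125.26°.

Σ(L_z)² = 28 ℏ²; |L| = 2√3 ℏ ≈ 3.464ℏ; θ(m_l=-2) ≈ 125.26°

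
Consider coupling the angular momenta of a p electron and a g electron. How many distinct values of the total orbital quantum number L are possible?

By the triangle rule, |l₁ − l₂| ≤ L ≤ l₁ + l₂.
Allowed values: L = 3, 4, 5.
That is 3 values.

3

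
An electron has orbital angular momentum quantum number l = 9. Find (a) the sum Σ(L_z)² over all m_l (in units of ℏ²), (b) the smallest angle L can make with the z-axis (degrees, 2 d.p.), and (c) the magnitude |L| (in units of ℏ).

Σ(L_z)² = 570 ℏ²; θ_min ≈ 18.43°; |L| = 3√10 ℏ ≈ 9.487ℏ

Σ m_l² = 570, so Σ(L_z)² = 570 ℏ².
cos θ_min = 9/√90, so θ_min ≈ 18.43°.
|L| = ℏ√(9·10) = 3√10 ℏ ≈ 9.487ℏ.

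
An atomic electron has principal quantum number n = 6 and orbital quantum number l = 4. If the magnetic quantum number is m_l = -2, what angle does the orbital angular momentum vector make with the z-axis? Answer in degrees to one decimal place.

θ ≈ 116.6°

|L|² = l(l+1)ℏ² = 20ℏ², so |L| = 2√5 ℏ.
L_z = m_l ℏ = −2ℏ.
cos θ = L_z/|L| = -2/√20, so θ ≈ 116.6°.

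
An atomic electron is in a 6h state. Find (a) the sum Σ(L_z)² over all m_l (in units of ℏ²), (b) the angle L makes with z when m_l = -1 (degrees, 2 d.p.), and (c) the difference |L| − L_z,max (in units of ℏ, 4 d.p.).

6h means n = 6, l = 5.
Σ m_l² = 110, so Σ(L_z)² = 110 ℏ².
For m_l = -1: cos θ = -1/√30, θ ≈ 100.52°.
|L| − L_z,max = (√30 − 5)ℏ ≈ 0.4772ℏ.

Σ(L_z)² = 110 ℏ²; θ(m_l=-1) ≈ 100.52°; |L|−L_z,max ≈ 0.4772ℏ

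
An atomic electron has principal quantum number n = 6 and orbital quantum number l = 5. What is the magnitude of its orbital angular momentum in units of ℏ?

|L| = ℏ√(l(l+1)) = ℏ√(5·6) = √30 ℏ

|L| = √30 ℏ ≈ 5.477ℏ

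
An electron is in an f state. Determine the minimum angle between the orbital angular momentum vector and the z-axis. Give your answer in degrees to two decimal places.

For an f orbital, l = 3.
|L| = ℏ√(l(l+1)) = 2√3 ℏ.
The smallest angle corresponds to the largest L_z, i.e. m_l = l = 3, giving L_z = 3ℏ.
cos θ_min = 3/√12, so θ_min ≈ 30.00°.

θ_min ≈ 30.00°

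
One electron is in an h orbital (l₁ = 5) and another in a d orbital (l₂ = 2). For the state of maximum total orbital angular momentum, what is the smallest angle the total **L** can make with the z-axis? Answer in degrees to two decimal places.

By the triangle rule, |l₁ − l₂| ≤ L ≤ l₁ + l₂.
So L can be 3, 4, 5, 6, 7.
The maximum is L = 7, with |L_tot| = ℏ√(7·8) = 2√14 ℏ.
The minimum angle with z is arccos(7/√56) ≈ 20.70°.

θ_min ≈ 20.70°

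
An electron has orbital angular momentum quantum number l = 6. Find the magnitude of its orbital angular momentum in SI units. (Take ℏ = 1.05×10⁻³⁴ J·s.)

|L| = ℏ√(l(l+1)) = ℏ√(6·7) = √42 ℏ
Numerically, |L| = 6.481 × (1.05×10⁻³⁴ J·s) = 6.80×10⁻³⁴ J·s.

|L| = 6.80×10⁻³⁴ J·s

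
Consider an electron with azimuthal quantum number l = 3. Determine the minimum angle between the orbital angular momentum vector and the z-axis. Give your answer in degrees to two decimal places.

|L|² = l(l+1)ℏ² = 12ℏ², so |L| = 2√3 ℏ.
The smallest angle corresponds to the largest L_z, i.e. m_l = l = 3, giving L_z = 3ℏ.
cos θ_min = 3/√12, so θ_min ≈ 30.00°.

θ_min ≈ 30.00°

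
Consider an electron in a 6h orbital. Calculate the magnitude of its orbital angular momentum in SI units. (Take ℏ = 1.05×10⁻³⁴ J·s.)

For 6h, l = 5.
|L| = ℏ√(l(l+1)) = ℏ√(5·6) = √30 ℏ
Numerically, |L| = 5.477 × (1.05×10⁻³⁴ J·s) = 5.75×10⁻³⁴ J·s.

|L| = 5.75×10⁻³⁴ J·s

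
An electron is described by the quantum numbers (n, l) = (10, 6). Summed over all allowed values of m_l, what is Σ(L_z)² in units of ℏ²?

m_l runs from −6 to 6, i.e. {-6, -5, -4, -3, -2, -1, 0, 1, 2, 3, 4, 5, 6}.
Σ m_l² = l(l+1)(2l+1)/3 = 6·7·13/3 = 182.

Σ(L_z)² = 182 ℏ²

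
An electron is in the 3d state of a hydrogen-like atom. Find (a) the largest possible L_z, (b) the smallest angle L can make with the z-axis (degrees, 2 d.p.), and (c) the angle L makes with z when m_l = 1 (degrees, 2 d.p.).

For 3d, l = 2.
L_z,max = lℏ = 2ℏ.
cos θ_min = 2/√6, so θ_min ≈ 35.26°.
For m_l = 1: cos θ = 1/√6, θ ≈ 65.91°.

L_z,max = 2ℏ; θ_min ≈ 35.26°; θ(m_l=1) ≈ 65.91°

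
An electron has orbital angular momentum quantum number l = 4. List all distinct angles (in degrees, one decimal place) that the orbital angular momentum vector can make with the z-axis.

|L| = √(l(l+1)) ℏ = 2√5 ℏ.
cos θ = m_l/√20 for each m_l ∈ {-4, -3, -2, -1, 0, 1, 2, 3, 4}.

θ ∈ {26.6°, 47.9°, 63.4°, 77.1°, 90.0°, 102.9°, 116.6°, 132.1°, 153.4°}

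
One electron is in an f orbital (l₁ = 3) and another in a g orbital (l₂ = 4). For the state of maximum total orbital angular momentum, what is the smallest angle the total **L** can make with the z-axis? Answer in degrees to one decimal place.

The total orbital quantum number L ranges from |l₁ − l₂| to l₁ + l₂ in integer steps.
Allowed values: L = 1, 2, 3, 4, 5, 6, 7.
The maximum is L = 7, with |L_tot| = ℏ√(7·8) = 2√14 ℏ.
The minimum angle with z is arccos(7/√56) ≈ 20.7°.

θ_min ≈ 20.7°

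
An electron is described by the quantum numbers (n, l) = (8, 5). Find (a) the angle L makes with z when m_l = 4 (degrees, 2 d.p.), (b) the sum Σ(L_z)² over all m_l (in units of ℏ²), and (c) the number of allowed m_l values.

For m_l = 4: cos θ = 4/√30, θ ≈ 43.09°.
Σ m_l² = 110, so Σ(L_z)² = 110 ℏ².
There are 2l+1 = 11 values of m_l.

θ(m_l=4) ≈ 43.09°; Σ(L_z)² = 110 ℏ²; 11 values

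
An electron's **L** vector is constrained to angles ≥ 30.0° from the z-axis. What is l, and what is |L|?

cos θ_min = l/√(l(l+1)) = √(l/(l+1)), so l/(l+1) = cos²(30.0°) = 0.7500.
Thus l = 0.7500/(1 − 0.7500) ≈ 3.
Then |L| = ℏ√(3·4) = 2√3 ℏ.

l = 3, |L| = 2√3 ℏ ≈ 3.464ℏ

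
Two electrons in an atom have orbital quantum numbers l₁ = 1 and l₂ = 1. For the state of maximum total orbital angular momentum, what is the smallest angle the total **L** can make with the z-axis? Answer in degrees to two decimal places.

The total orbital quantum number L ranges from |l₁ − l₂| to l₁ + l₂ in integer steps.
L ∈ {0, 1, 2}.
The maximum is L = 2, with |L_tot| = ℏ√(2·3) = √6 ℏ.
The minimum angle with z is arccos(2/√6) ≈ 35.26°.

θ_min ≈ 35.26°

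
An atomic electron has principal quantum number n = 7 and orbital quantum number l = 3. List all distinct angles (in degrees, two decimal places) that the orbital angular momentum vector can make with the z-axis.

|L| = √(l(l+1)) ℏ = 2√3 ℏ.
cos θ = m_l/√12 for each m_l ∈ {-3, -2, -1, 0, 1, 2, 3}.

θ ∈ {30.00°, 54.74°, 73.22°, 90.00°, 106.78°, 125.26°, 150.00°}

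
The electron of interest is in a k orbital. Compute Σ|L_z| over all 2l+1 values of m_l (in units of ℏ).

For a k orbital, l = 7.
m_l runs from −7 to 7, i.e. {-7, -6, -5, -4, -3, -2, -1, 0, 1, 2, 3, 4, 5, 6, 7}.
Σ|m_l| = 2(1+2+…+7) = 56.

Σ|L_z| = 56 ℏ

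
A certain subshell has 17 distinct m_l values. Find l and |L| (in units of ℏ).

l = 8, |L| = 6√2 ℏ ≈ 8.485ℏ

2l + 1 = 17 ⇒ l = 8.
|L| = ℏ√(l(l+1)) = ℏ√(8·9) = 6√2 ℏ.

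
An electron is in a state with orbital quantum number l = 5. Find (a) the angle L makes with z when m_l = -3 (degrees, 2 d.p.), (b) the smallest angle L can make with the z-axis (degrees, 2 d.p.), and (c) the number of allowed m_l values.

For m_l = -3: cos θ = -3/√30, θ ≈ 123.21°.
cos θ_min = 5/√30, so θ_min ≈ 24.09°.
There are 2l+1 = 11 values of m_l.

θ(m_l=-3) ≈ 123.21°; θ_min ≈ 24.09°; 11 values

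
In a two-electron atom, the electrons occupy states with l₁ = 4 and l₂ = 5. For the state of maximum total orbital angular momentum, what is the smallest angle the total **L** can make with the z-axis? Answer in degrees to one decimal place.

By the triangle rule, |l₁ − l₂| ≤ L ≤ l₁ + l₂.
L ∈ {1, 2, 3, 4, 5, 6, 7, 8, 9}.
The maximum is L = 9, with |L_tot| = ℏ√(9·10) = 3√10 ℏ.
The minimum angle with z is arccos(9/√90) ≈ 18.4°.

θ_min ≈ 18.4°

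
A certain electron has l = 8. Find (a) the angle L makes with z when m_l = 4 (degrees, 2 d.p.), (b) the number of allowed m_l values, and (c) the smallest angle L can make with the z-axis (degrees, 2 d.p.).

For m_l = 4: cos θ = 4/√72, θ ≈ 61.87°.
There are 2l+1 = 17 values of m_l.
cos θ_min = 8/√72, so θ_min ≈ 19.47°.

θ(m_l=4) ≈ 61.87°; 17 values; θ_min ≈ 19.47°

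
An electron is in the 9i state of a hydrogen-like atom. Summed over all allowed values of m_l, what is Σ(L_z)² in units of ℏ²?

Σ(L_z)² = 182 ℏ²

For 9i, l = 6.
The allowed m_l values are -6, -5, -4, -3, -2, -1, 0, 1, 2, 3, 4, 5, 6.
Σ m_l² = 2·(1 + 4 + 9 + 16 + 25 + 36) = 182.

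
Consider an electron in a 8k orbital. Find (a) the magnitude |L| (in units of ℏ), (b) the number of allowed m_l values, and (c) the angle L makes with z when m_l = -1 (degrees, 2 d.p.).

8k means n = 8, l = 7.
|L| = ℏ√(7·8) = 2√14 ℏ ≈ 7.483ℏ.
There are 2l+1 = 15 values of m_l.
For m_l = -1: cos θ = -1/√56, θ ≈ 97.68°.

|L| = 2√14 ℏ ≈ 7.483ℏ; 15 values; θ(m_l=-1) ≈ 97.68°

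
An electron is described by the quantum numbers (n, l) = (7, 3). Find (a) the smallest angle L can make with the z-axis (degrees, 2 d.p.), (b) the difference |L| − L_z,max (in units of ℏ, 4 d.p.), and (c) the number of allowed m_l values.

cos θ_min = 3/√12, so θ_min ≈ 30.00°.
|L| − L_z,max = (2√3 − 3)ℏ ≈ 0.4641ℏ.
There are 2l+1 = 7 values of m_l.

θ_min ≈ 30.00°; |L|−L_z,max ≈ 0.4641ℏ; 7 values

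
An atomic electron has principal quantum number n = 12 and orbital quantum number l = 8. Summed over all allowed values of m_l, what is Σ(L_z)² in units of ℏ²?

m_l runs from −8 to 8, i.e. {-8, -7, -6, -5, -4, -3, -2, -1, 0, 1, 2, 3, 4, 5, 6, 7, 8}.
Σ m_l² = 2·(1 + 4 + 9 + 16 + 25 + 36 + 49 + 64) = 408.

Σ(L_z)² = 408 ℏ²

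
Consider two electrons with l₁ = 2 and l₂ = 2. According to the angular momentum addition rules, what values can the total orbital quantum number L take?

L = 0, 1, 2, 3, 4

The total orbital quantum number L ranges from |l₁ − l₂| to l₁ + l₂ in integer steps.
Allowed values: L = 0, 1, 2, 3, 4.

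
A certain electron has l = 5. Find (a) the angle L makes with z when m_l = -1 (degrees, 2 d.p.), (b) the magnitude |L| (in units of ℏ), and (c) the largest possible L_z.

θ(m_l=-1) ≈ 100.52°; |L| = √30 ℏ ≈ 5.477ℏ; L_z,max = 5ℏ

For m_l = -1: cos θ = -1/√30, θ ≈ 100.52°.
|L| = ℏ√(5·6) = √30 ℏ ≈ 5.477ℏ.
L_z,max = lℏ = 5ℏ.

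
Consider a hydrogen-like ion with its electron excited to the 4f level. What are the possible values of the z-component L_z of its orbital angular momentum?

The 4f level has l = 3.
L_z = m_l ℏ with m_l ranging from −l to +l in integer steps.
For l = 3: m_l ∈ {-3, -2, -1, 0, 1, 2, 3}.

L_z ∈ {−3ℏ, −2ℏ, −ℏ, 0, ℏ, 2ℏ, 3ℏ}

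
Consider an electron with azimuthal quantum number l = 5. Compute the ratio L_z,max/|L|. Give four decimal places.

L_z,max/|L| = 0.9129

|L| = √30 ℏ ≈ 5.4772ℏ, while L_z,max = lℏ = 5ℏ.
L_z,max/|L| = 5/√30 = 0.9129.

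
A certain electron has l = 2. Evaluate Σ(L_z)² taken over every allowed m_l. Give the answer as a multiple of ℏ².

m_l ∈ {-2, -1, 0, 1, 2}.
Σ m_l² = l(l+1)(2l+1)/3 = 2·3·5/3 = 10.

Σ(L_z)² = 10 ℏ²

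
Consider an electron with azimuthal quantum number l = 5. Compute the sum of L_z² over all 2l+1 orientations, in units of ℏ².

Σ(L_z)² = 110 ℏ²

m_l runs from −5 to 5, i.e. {-5, -4, -3, -2, -1, 0, 1, 2, 3, 4, 5}.
Σ m_l² = 2·(1 + 4 + 9 + 16 + 25) = 110.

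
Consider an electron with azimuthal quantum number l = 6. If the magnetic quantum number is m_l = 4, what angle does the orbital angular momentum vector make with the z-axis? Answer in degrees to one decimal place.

|L| = √(l(l+1)) ℏ = √42 ℏ.
L_z = m_l ℏ = 4ℏ.
cos θ = L_z/|L| = 4/√42, so θ ≈ 51.9°.

θ ≈ 51.9°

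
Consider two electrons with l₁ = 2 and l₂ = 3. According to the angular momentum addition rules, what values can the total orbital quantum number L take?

L = 1, 2, 3, 4, 5

The total orbital quantum number L ranges from |l₁ − l₂| to l₁ + l₂ in integer steps.
Allowed values: L = 1, 2, 3, 4, 5.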